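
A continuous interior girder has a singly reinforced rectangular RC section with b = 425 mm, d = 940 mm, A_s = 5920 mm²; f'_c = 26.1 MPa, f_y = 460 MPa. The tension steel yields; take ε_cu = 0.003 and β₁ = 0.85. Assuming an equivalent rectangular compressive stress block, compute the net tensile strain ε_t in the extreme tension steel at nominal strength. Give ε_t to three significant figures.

a = A_s f_y/(0.85 f'_c b) = 288.82 mm.
β₁ = 0.85, so c = a/β₁ = 288.82/0.85 = 339.79 mm.
From the linear strain diagram with ε_cu = 0.003: ε_t = 0.003 (d − c)/c = 0.003 × (940 − 339.79)/339.79 = 0.00530.
Since ε_t ≥ 0.005, the section is tension-controlled.

ε_t ≈ 0.00530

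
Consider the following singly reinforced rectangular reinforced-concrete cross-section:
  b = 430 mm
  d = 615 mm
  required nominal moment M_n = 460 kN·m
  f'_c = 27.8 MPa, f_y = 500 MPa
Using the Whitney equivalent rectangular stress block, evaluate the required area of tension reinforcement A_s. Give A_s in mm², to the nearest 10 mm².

With M_n = 0.85 f'_c a b (d − a/2), solve the quadratic for a:
a = d − √(d² − 2M_n/(0.85 f'_c b)) = 615 − √(615² − 2 × 460×10⁶/(0.85 × 27.8 × 430)) = 78.64 mm.
A_s = 0.85 f'_c a b / f_y = 0.85 × 27.8 × 78.64 × 430 / 500 = 1598.1 mm².

A_s ≈ 1600 mm²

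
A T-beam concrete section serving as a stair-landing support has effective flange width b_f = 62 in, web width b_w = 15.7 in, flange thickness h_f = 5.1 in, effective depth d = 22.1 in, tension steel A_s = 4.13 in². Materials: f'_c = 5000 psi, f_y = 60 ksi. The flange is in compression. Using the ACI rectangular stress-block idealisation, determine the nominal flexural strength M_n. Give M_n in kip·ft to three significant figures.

Tension: T = A_s f_y = 4.13 × 60 = 247.8 kips.
Try a within the flange: a = T/(0.85 f'_c b_f) = 247.8/(0.85 × 5 × 62) = 0.940 in.
Since a = 0.940 ≤ h_f = 5.1 in, the stress block lies entirely in the flange; analyse as a rectangular beam of width b_f.
M_n = T(d − a/2) = 247.8 × (22.1 − 0.47) = 5359.9 kip·in.
M_n = 5359.9/12 = 446.66 kip·ft.

M_n ≈ 447 kip·ft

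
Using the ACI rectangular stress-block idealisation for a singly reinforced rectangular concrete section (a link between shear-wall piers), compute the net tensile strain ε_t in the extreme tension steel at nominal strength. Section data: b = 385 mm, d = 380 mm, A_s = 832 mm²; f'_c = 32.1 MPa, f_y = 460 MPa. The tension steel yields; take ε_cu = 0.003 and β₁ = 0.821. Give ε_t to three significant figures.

ε_t ≈ 0.0227

a = A_s f_y/(0.85 f'_c b) = 36.43 mm.
β₁ = 0.821, so c = a/β₁ = 36.43/0.821 = 44.37 mm.
From the linear strain diagram with ε_cu = 0.003: ε_t = 0.003 (d − c)/c = 0.003 × (380 − 44.37)/44.37 = 0.0227.
Since ε_t ≥ 0.005, the section is tension-controlled.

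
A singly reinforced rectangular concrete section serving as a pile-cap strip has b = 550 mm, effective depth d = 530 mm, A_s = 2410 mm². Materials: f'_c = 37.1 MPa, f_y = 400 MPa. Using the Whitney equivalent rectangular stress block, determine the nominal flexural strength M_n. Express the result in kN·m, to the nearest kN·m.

M_n ≈ 484 kN·m

T = A_s f_y = 2410 × 400 = 964000 N = 964 kN.
From C = T: a = T/(0.85 f'_c b) = 964000/(0.85 × 37.1 × 550) = 55.58 mm.
M_n = T(d − a/2) = 964 kN × (530 − 27.79) mm = 484.13 kN·m.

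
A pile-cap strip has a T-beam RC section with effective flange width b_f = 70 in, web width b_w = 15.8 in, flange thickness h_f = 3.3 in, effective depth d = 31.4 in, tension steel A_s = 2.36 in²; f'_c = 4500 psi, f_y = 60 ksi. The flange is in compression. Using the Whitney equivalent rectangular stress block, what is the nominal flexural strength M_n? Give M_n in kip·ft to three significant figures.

Tension: T = A_s f_y = 2.36 × 60 = 141.6 kips.
Try a within the flange: a = T/(0.85 f'_c b_f) = 141.6/(0.85 × 4.5 × 70) = 0.529 in.
Since a = 0.529 ≤ h_f = 3.3 in, the stress block lies entirely in the flange; analyse as a rectangular beam of width b_f.
M_n = T(d − a/2) = 141.6 × (31.4 − 0.2645) = 4408.8 kip·in.
M_n = 4408.8/12 = 367.40 kip·ft.

M_n ≈ 367 kip·ft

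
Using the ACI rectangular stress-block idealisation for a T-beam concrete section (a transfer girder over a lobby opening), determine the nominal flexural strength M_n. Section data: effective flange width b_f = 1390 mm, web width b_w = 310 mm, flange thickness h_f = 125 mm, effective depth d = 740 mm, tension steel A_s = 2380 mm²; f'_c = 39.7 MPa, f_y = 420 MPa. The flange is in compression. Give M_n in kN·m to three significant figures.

M_n ≈ 729 kN·m

Tension: T = A_s f_y = 2380 × 420 = 999600 N.
Try a within the flange: a = T/(0.85 f'_c b_f) = 999600/(0.85 × 39.7 × 1390) = 21.31 mm.
Since a = 21.31 ≤ h_f = 125 mm, the stress block lies entirely in the flange; analyse as a rectangular beam of width b_f.
M_n = T(d − a/2) = 999600 × (740 − 10.655) = 729.05 × 10⁶ N·mm.
M_n = 729.05 kN·m.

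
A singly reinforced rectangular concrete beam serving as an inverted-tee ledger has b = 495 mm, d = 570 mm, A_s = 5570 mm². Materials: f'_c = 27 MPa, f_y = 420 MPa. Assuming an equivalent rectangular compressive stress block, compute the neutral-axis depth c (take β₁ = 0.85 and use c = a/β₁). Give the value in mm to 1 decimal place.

c ≈ 242.3 mm

T = A_s f_y = 5570 × 420 = 2339400 N = 2339.4 kN.
Setting C = 0.85 f'_c a b equal to T: a = 2339400/(0.85 × 27 × 495) = 205.929 mm.
With β₁ = 0.85, c = a/β₁ = 205.929/0.85 = 242.3 mm.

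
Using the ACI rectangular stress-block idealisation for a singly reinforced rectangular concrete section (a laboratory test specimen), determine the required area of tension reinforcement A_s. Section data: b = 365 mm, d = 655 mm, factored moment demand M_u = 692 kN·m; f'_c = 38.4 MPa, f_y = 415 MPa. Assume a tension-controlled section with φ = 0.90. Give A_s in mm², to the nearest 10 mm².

A_s ≈ 3080 mm²

M_n = M_u/φ = 692/0.90 = 768.889 kN·m.
With M_n = 0.85 f'_c a b (d − a/2), solve the quadratic for a:
a = d − √(d² − 2M_n/(0.85 f'_c b)) = 655 − √(655² − 2 × 768.889×10⁶/(0.85 × 38.4 × 365)) = 107.33 mm.
A_s = 0.85 f'_c a b / f_y = 0.85 × 38.4 × 107.33 × 365 / 415 = 3081.2 mm².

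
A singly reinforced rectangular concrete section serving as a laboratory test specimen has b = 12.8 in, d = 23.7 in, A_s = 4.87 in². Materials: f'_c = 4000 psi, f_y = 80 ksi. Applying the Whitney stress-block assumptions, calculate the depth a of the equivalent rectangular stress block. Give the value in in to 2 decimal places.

a ≈ 8.95 in

T = A_s f_y = 4.87 × 80 = 389.6 kips.
a = T/(0.85 f'_c b) = 389.6/(0.85 × 4 × 12.8) = 8.95 in.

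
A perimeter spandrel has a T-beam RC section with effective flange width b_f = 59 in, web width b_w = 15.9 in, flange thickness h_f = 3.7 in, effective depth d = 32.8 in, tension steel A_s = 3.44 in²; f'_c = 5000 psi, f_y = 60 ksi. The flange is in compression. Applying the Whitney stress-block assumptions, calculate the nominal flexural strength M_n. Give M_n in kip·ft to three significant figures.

Tension: T = A_s f_y = 3.44 × 60 = 206.4 kips.
Try a within the flange: a = T/(0.85 f'_c b_f) = 206.4/(0.85 × 5 × 59) = 0.823 in.
Since a = 0.823 ≤ h_f = 3.7 in, the stress block lies entirely in the flange; analyse as a rectangular beam of width b_f.
M_n = T(d − a/2) = 206.4 × (32.8 − 0.4115) = 6685.0 kip·in.
M_n = 6685.0/12 = 557.08 kip·ft.

M_n ≈ 557 kip·ft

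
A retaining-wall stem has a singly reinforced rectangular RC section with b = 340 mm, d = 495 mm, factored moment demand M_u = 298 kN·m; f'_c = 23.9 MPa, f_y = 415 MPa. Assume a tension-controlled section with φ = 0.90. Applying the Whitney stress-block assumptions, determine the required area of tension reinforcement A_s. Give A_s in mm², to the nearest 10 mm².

A_s ≈ 1810 mm²

M_n = M_u/φ = 298/0.90 = 331.111 kN·m.
With M_n = 0.85 f'_c a b (d − a/2), solve the quadratic for a:
a = d − √(d² − 2M_n/(0.85 f'_c b)) = 495 − √(495² − 2 × 331.111×10⁶/(0.85 × 23.9 × 340)) = 108.80 mm.
A_s = 0.85 f'_c a b / f_y = 0.85 × 23.9 × 108.80 × 340 / 415 = 1810.8 mm².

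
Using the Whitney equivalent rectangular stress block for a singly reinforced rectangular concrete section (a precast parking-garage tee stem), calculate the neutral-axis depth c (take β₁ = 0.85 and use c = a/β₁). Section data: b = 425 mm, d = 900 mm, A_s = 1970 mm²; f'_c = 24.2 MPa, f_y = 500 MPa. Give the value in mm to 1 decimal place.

T = A_s f_y = 1970 × 500 = 985000 N = 985 kN.
Setting C = 0.85 f'_c a b equal to T: a = 985000/(0.85 × 24.2 × 425) = 112.671 mm.
With β₁ = 0.85, c = a/β₁ = 112.671/0.85 = 132.6 mm.

c ≈ 132.6 mm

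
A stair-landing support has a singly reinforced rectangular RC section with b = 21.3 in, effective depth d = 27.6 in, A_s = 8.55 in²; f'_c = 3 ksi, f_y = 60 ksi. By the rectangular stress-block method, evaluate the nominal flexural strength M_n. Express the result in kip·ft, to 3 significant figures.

M_n ≈ 978 kip·ft

T = A_s f_y = 8.55 × 60 = 513 kips.
a = T/(0.85 f'_c b) = 513/(0.85 × 3 × 21.3) = 9.445 in.
M_n = T(d − a/2) = 513 × (27.6 − 4.7225) = 11736.2 kip·in = 11736.2/12 = 978.02 kip·ft.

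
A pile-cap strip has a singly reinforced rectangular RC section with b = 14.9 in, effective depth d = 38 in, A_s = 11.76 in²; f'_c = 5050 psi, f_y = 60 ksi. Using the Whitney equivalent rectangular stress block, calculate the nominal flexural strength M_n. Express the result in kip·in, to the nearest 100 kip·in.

M_n ≈ 22900 kip·in

T = A_s f_y = 11.76 × 60 = 705.6 kips.
a = T/(0.85 f'_c b) = 705.6/(0.85 × 5.05 × 14.9) = 11.032 in.
M_n = T(d − a/2) = 705.6 × (38 − 5.516) = 22920.7 kip·in.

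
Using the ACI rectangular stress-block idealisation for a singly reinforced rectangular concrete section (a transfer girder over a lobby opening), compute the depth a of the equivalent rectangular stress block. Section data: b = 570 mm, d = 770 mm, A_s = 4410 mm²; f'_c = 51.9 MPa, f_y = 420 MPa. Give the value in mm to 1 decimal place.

T = A_s f_y = 4410 × 420 = 1852200 N = 1852.2 kN.
Setting C = 0.85 f'_c a b equal to T: a = 1852200/(0.85 × 51.9 × 570) = 73.7 mm.

a ≈ 73.7 mm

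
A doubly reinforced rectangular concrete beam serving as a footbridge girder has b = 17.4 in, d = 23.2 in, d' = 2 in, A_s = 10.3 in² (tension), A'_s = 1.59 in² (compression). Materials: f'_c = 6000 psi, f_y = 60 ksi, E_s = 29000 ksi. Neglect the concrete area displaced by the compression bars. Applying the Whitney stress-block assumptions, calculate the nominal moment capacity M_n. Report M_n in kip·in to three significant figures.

Assume both steels yield.
a = (A_s − A'_s) f_y/(0.85 f'_c b) = (10.3 − 1.59) × 60/(0.85 × 6 × 17.4) = 5.889 in.
c = a/β₁ = 5.889/0.75 = 7.852 in; ε'_s = 0.003(c − d')/c = 0.0022 ≥ ε_y = 0.0021, so the compression steel yields.
M_n = (A_s − A'_s) f_y (d − a/2) + A'_s f_y (d − d') = 522.6 × (23.2 − 2.9445) + 95.4 × (23.2 − 2) = 10585.5 + 2022.5 = 12608.0 kip·in.

M_n ≈ 12600 kip·in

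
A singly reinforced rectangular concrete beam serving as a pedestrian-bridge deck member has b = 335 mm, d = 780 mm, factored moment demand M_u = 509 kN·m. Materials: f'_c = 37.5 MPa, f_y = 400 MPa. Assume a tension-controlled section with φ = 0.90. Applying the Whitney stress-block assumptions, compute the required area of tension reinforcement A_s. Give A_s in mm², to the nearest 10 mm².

A_s ≈ 1900 mm²

M_n = M_u/φ = 509/0.90 = 565.556 kN·m.
With M_n = 0.85 f'_c a b (d − a/2), solve the quadratic for a:
a = d − √(d² − 2M_n/(0.85 f'_c b)) = 780 − √(780² − 2 × 565.556×10⁶/(0.85 × 37.5 × 335)) = 71.15 mm.
A_s = 0.85 f'_c a b / f_y = 0.85 × 37.5 × 71.15 × 335 / 400 = 1899.4 mm².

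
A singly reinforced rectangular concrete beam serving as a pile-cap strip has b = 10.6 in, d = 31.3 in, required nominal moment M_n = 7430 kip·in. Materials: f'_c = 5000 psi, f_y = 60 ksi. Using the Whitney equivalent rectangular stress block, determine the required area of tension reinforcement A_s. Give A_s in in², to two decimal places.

From M_n = 0.85 f'_c a b (d − a/2):
a = d − √(d² − 2M_n/(0.85 f'_c b)) = 31.3 − √(31.3² − 2 × 7430/(0.85 × 5 × 10.6)) = 5.808 in.
A_s = 0.85 f'_c a b / f_y = 0.85 × 5 × 5.808 × 10.6 / 60 = 4.361 in².

A_s ≈ 4.36 in²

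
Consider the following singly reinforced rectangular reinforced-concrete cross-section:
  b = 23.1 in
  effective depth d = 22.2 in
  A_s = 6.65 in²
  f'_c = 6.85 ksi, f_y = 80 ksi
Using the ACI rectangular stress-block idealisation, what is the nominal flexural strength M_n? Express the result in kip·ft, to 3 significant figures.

M_n ≈ 897 kip·ft

T = A_s f_y = 6.65 × 80 = 532 kips.
a = T/(0.85 f'_c b) = 532/(0.85 × 6.85 × 23.1) = 3.955 in.
M_n = T(d − a/2) = 532 × (22.2 − 1.9775) = 10758.4 kip·in = 10758.4/12 = 896.53 kip·ft.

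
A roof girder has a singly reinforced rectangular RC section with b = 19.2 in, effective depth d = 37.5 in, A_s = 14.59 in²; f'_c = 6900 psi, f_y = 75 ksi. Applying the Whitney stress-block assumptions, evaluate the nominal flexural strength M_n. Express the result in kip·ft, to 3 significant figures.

M_n ≈ 2980 kip·ft

T = A_s f_y = 14.59 × 75 = 1094.25 kips.
a = T/(0.85 f'_c b) = 1094.25/(0.85 × 6.9 × 19.2) = 9.717 in.
M_n = T(d − a/2) = 1094.25 × (37.5 − 4.8585) = 35718.0 kip·in = 35718.0/12 = 2976.50 kip·ft.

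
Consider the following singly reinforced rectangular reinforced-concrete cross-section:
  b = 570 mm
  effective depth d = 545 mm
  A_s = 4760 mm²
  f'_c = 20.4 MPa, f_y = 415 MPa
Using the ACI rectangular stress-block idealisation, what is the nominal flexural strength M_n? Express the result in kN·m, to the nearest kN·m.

M_n ≈ 879 kN·m

T = A_s f_y = 4760 × 415 = 1975400 N = 1975.4 kN.
From C = T: a = T/(0.85 f'_c b) = 1975400/(0.85 × 20.4 × 570) = 199.86 mm.
M_n = T(d − a/2) = 1975.4 kN × (545 − 99.93) mm = 879.19 kN·m.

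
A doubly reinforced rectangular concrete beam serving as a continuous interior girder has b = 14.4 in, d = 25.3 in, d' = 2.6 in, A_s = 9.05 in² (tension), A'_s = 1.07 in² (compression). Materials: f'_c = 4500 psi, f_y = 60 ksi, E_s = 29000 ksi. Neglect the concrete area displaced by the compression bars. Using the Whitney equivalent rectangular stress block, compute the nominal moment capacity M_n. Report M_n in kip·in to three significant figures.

Assume both steels yield.
a = (A_s − A'_s) f_y/(0.85 f'_c b) = (9.05 − 1.07) × 60/(0.85 × 4.5 × 14.4) = 8.693 in.
c = a/β₁ = 8.693/0.825 = 10.537 in; ε'_s = 0.003(c − d')/c = 0.0023 ≥ ε_y = 0.0021, so the compression steel yields.
M_n = (A_s − A'_s) f_y (d − a/2) + A'_s f_y (d − d') = 478.8 × (25.3 − 4.3465) + 64.2 × (25.3 − 2.6) = 10032.5 + 1457.3 = 11489.8 kip·in.

M_n ≈ 11500 kip·in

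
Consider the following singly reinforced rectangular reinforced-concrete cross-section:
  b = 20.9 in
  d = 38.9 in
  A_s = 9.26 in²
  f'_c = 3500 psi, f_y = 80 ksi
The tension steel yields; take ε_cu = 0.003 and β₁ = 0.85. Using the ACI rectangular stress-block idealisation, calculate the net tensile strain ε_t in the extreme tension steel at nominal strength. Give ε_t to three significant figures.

a = A_s f_y/(0.85 f'_c b) = 11.914 in.
β₁ = 0.85, so c = a/β₁ = 11.914/0.85 = 14.016 in.
From the linear strain diagram with ε_cu = 0.003: ε_t = 0.003 (d − c)/c = 0.003 × (38.9 − 14.016)/14.016 = 0.00533.
Since ε_t ≥ 0.005, the section is tension-controlled.

ε_t ≈ 0.00533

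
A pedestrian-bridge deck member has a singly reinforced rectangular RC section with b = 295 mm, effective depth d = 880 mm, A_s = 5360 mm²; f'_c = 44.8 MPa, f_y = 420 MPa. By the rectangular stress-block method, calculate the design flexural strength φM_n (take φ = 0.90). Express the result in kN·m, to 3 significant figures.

T = A_s f_y = 5360 × 420 = 2251200 N = 2251.2 kN.
From C = T: a = T/(0.85 f'_c b) = 2251200/(0.85 × 44.8 × 295) = 200.40 mm.
M_n = T(d − a/2) = 2251.2 kN × (880 − 100.2) mm = 1755.49 kN·m.
φM_n = 0.90 × 1755.49 = 1579.94 kN·m.

φM_n ≈ 1580 kN·m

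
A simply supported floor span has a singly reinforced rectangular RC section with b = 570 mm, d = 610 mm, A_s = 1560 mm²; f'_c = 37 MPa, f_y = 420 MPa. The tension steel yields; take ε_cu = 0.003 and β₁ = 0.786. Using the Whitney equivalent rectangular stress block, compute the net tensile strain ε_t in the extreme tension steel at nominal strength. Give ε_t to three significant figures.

a = A_s f_y/(0.85 f'_c b) = 36.55 mm.
β₁ = 0.786, so c = a/β₁ = 36.55/0.786 = 46.50 mm.
From the linear strain diagram with ε_cu = 0.003: ε_t = 0.003 (d − c)/c = 0.003 × (610 − 46.50)/46.50 = 0.0364.
Since ε_t ≥ 0.005, the section is tension-controlled.

ε_t ≈ 0.0364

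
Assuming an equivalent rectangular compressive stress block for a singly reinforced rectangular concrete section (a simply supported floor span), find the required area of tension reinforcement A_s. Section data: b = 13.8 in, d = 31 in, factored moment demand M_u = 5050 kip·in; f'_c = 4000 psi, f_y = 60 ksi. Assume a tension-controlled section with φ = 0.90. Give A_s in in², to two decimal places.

A_s ≈ 3.23 in²

M_n = M_u/φ = 5050/0.90 = 5611.11 kip·in.
From M_n = 0.85 f'_c a b (d − a/2):
a = d − √(d² − 2M_n/(0.85 f'_c b)) = 31 − √(31² − 2 × 5611.11/(0.85 × 4 × 13.8)) = 4.133 in.
A_s = 0.85 f'_c a b / f_y = 0.85 × 4 × 4.133 × 13.8 / 60 = 3.232 in².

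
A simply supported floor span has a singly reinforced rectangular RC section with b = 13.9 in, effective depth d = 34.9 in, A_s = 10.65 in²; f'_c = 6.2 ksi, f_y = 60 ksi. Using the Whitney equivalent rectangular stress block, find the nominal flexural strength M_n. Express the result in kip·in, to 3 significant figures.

M_n ≈ 19500 kip·in

T = A_s f_y = 10.65 × 60 = 639 kips.
a = T/(0.85 f'_c b) = 639/(0.85 × 6.2 × 13.9) = 8.723 in.
M_n = T(d − a/2) = 639 × (34.9 − 4.3615) = 19514.1 kip·in.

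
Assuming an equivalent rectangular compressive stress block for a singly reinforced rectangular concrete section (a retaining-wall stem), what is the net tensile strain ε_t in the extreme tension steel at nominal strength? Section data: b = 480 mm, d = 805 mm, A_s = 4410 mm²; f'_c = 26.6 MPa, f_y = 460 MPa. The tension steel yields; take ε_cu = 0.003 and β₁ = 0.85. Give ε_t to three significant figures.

ε_t ≈ 0.00798

a = A_s f_y/(0.85 f'_c b) = 186.92 mm.
β₁ = 0.85, so c = a/β₁ = 186.92/0.85 = 219.91 mm.
From the linear strain diagram with ε_cu = 0.003: ε_t = 0.003 (d − c)/c = 0.003 × (805 − 219.91)/219.91 = 0.00798.
Since ε_t ≥ 0.005, the section is tension-controlled.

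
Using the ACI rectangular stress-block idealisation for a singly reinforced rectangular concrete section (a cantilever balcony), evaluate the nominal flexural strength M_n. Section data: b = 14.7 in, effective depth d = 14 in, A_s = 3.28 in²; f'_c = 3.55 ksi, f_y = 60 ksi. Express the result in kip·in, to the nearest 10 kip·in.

T = A_s f_y = 3.28 × 60 = 196.8 kips.
a = T/(0.85 f'_c b) = 196.8/(0.85 × 3.55 × 14.7) = 4.437 in.
M_n = T(d − a/2) = 196.8 × (14 − 2.2185) = 2318.6 kip·in.

M_n ≈ 2320 kip·in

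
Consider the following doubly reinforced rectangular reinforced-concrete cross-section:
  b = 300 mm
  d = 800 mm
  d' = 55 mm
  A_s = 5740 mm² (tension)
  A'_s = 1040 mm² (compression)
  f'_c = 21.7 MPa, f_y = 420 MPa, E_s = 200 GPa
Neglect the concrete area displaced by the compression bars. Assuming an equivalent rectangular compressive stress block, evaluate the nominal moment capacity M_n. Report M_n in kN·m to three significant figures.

M_n ≈ 1550 kN·m

Assume both tension and compression steel yield.
Net tension couple steel: A_s − A'_s = 4700 mm².
a = (A_s − A'_s) f_y / (0.85 f'_c b) = 1974000/(0.85 × 21.7 × 300) = 356.74 mm.
c = a/β₁ = 356.74/0.85 = 419.69 mm; ε'_s = 0.003(c − d')/c = 0.0026 ≥ f_y/E_s = 0.0021, so compression steel does yield.
M_n = (A_s − A'_s) f_y (d − a/2) + A'_s f_y (d − d') = [1974000 × (800 − 178.37) + 436800 × (800 − 55)] × 10⁻⁶ = 1227.10 + 325.42 = 1552.52 kN·m.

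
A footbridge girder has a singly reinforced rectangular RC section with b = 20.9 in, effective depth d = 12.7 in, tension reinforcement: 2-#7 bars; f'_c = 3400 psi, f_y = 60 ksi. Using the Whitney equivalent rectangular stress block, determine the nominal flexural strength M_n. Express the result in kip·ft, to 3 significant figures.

M_n ≈ 72.6 kip·ft

A_s = 2 × 0.6 = 1.2 in².
T = A_s f_y = 1.2 × 60 = 72 kips.
a = T/(0.85 f'_c b) = 72/(0.85 × 3.4 × 20.9) = 1.192 in.
M_n = T(d − a/2) = 72 × (12.7 − 0.596) = 871.5 kip·in = 871.5/12 = 72.63 kip·ft.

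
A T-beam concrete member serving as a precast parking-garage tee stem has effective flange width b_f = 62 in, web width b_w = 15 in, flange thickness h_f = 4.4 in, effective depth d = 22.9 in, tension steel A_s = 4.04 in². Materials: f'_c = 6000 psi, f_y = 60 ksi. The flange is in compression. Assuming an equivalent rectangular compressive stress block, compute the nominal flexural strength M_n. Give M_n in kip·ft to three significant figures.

M_n ≈ 455 kip·ft

Tension: T = A_s f_y = 4.04 × 60 = 242.4 kips.
Try a within the flange: a = T/(0.85 f'_c b_f) = 242.4/(0.85 × 6 × 62) = 0.767 in.
Since a = 0.767 ≤ h_f = 4.4 in, the stress block lies entirely in the flange; analyse as a rectangular beam of width b_f.
M_n = T(d − a/2) = 242.4 × (22.9 − 0.3835) = 5458.0 kip·in.
M_n = 5458.0/12 = 454.83 kip·ft.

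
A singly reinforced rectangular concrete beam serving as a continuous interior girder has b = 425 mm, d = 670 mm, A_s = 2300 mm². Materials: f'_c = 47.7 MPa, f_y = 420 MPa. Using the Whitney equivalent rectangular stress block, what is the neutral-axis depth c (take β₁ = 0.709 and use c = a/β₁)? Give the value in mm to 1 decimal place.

T = A_s f_y = 2300 × 420 = 966000 N = 966 kN.
Setting C = 0.85 f'_c a b equal to T: a = 966000/(0.85 × 47.7 × 425) = 56.060 mm.
With β₁ = 0.709, c = a/β₁ = 56.060/0.709 = 79.1 mm.

c ≈ 79.1 mm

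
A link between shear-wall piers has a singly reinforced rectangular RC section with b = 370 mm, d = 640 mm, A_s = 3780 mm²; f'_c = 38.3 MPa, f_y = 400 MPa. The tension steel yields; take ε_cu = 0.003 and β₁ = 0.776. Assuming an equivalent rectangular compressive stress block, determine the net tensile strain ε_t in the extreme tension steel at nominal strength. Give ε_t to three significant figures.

a = A_s f_y/(0.85 f'_c b) = 125.53 mm.
β₁ = 0.776, so c = a/β₁ = 125.53/0.776 = 161.77 mm.
From the linear strain diagram with ε_cu = 0.003: ε_t = 0.003 (d − c)/c = 0.003 × (640 − 161.77)/161.77 = 0.00887.
Since ε_t ≥ 0.005, the section is tension-controlled.

ε_t ≈ 0.00887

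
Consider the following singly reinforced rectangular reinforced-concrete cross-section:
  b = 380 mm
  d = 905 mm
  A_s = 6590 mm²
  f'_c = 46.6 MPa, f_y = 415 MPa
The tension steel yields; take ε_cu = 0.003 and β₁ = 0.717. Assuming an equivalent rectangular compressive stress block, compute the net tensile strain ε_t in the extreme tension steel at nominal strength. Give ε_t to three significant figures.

ε_t ≈ 0.00771

a = A_s f_y/(0.85 f'_c b) = 181.70 mm.
β₁ = 0.717, so c = a/β₁ = 181.70/0.717 = 253.42 mm.
From the linear strain diagram with ε_cu = 0.003: ε_t = 0.003 (d − c)/c = 0.003 × (905 − 253.42)/253.42 = 0.00771.
Since ε_t ≥ 0.005, the section is tension-controlled.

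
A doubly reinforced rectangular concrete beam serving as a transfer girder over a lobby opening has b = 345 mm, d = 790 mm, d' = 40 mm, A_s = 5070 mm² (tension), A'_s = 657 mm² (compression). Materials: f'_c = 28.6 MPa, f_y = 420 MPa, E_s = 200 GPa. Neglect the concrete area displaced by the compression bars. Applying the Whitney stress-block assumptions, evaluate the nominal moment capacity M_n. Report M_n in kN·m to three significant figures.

M_n ≈ 1470 kN·m

Assume both tension and compression steel yield.
Net tension couple steel: A_s − A'_s = 4413 mm².
a = (A_s − A'_s) f_y / (0.85 f'_c b) = 1853460/(0.85 × 28.6 × 345) = 220.99 mm.
c = a/β₁ = 220.99/0.846 = 261.22 mm; ε'_s = 0.003(c − d')/c = 0.0025 ≥ f_y/E_s = 0.0021, so compression steel does yield.
M_n = (A_s − A'_s) f_y (d − a/2) + A'_s f_y (d − d') = [1853460 × (790 − 110.495) + 275940 × (790 − 40)] × 10⁻⁶ = 1259.44 + 206.96 = 1466.40 kN·m.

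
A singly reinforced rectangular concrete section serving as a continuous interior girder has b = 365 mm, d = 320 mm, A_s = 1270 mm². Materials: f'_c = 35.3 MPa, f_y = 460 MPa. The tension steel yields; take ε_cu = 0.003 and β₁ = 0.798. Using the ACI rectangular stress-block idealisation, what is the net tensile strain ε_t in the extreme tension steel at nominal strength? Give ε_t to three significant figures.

a = A_s f_y/(0.85 f'_c b) = 53.34 mm.
β₁ = 0.798, so c = a/β₁ = 53.34/0.798 = 66.84 mm.
From the linear strain diagram with ε_cu = 0.003: ε_t = 0.003 (d − c)/c = 0.003 × (320 − 66.84)/66.84 = 0.0114.
Since ε_t ≥ 0.005, the section is tension-controlled.

ε_t ≈ 0.0114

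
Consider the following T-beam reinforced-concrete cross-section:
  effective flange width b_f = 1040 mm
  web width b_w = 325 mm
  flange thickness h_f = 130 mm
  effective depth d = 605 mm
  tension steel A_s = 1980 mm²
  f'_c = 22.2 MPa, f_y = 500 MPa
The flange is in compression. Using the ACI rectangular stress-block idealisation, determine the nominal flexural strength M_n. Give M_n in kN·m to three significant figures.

M_n ≈ 574 kN·m

Tension: T = A_s f_y = 1980 × 500 = 990000 N.
Try a within the flange: a = T/(0.85 f'_c b_f) = 990000/(0.85 × 22.2 × 1040) = 50.45 mm.
Since a = 50.45 ≤ h_f = 130 mm, the stress block lies entirely in the flange; analyse as a rectangular beam of width b_f.
M_n = T(d − a/2) = 990000 × (605 − 25.225) = 573.98 × 10⁶ N·mm.
M_n = 573.98 kN·m.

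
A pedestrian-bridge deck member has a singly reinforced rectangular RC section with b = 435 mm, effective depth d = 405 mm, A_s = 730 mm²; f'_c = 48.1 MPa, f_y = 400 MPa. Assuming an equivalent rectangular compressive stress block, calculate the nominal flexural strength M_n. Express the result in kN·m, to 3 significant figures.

M_n ≈ 116 kN·m

T = A_s f_y = 730 × 400 = 292000 N = 292 kN.
From C = T: a = T/(0.85 f'_c b) = 292000/(0.85 × 48.1 × 435) = 16.42 mm.
M_n = T(d − a/2) = 292 kN × (405 − 8.21) mm = 115.86 kN·m.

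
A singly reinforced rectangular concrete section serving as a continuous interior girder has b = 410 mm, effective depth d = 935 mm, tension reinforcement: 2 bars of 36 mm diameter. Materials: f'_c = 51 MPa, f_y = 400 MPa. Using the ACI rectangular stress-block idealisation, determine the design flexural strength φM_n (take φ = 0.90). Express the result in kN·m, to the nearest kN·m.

φM_n ≈ 669 kN·m

A_s = 2 × 1018 = 2036 mm².
T = A_s f_y = 2036 × 400 = 814400 N = 814.4 kN.
From C = T: a = T/(0.85 f'_c b) = 814400/(0.85 × 51 × 410) = 45.82 mm.
M_n = T(d − a/2) = 814.4 kN × (935 − 22.91) mm = 742.81 kN·m.
φM_n = 0.90 × 742.81 = 668.53 kN·m.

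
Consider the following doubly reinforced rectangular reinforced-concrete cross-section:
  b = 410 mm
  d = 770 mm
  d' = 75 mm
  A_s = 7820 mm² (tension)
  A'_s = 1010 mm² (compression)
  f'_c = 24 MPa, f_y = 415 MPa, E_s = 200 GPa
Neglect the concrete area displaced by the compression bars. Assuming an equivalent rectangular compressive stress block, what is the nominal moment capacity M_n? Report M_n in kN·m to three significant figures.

Assume both tension and compression steel yield.
Net tension couple steel: A_s − A'_s = 6810 mm².
a = (A_s − A'_s) f_y / (0.85 f'_c b) = 2826150/(0.85 × 24 × 410) = 337.89 mm.
c = a/β₁ = 337.89/0.85 = 397.52 mm; ε'_s = 0.003(c − d')/c = 0.0024 ≥ f_y/E_s = 0.0021, so compression steel does yield.
M_n = (A_s − A'_s) f_y (d − a/2) + A'_s f_y (d − d') = [2826150 × (770 − 168.945) + 419150 × (770 − 75)] × 10⁻⁶ = 1698.67 + 291.31 = 1989.98 kN·m.

M_n ≈ 1990 kN·m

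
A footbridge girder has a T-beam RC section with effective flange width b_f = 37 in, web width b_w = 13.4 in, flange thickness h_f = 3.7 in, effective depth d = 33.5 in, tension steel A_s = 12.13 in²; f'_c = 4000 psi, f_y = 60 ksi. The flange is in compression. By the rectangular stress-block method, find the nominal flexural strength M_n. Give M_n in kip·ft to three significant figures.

Tension: T = A_s f_y = 12.13 × 60 = 727.8 kips.
Try a within the flange: a = T/(0.85 f'_c b_f) = 727.8/(0.85 × 4 × 37) = 5.785 in.
a = 5.785 > h_f = 3.7 in: the block extends into the web. Split into flange-overhang and web parts.
C_f = 0.85 f'_c (b_f − b_w) h_f = 0.85 × 4 × (37 − 13.4) × 3.7 = 296.9 kips.
Remaining web compression depth: a_w = (T − C_f)/(0.85 f'_c b_w) = (727.8 − 296.9)/(0.85 × 4 × 13.4) = 9.458 in.
M_n = C_f(d − h_f/2) + (T − C_f)(d − a_w/2) = 296.9 × (33.5 − 1.85) + 430.9 × (33.5 − 4.729) = 9396.9 + 12397.4 = 21794.3 kip·in.
M_n = 21794.3/12 = 1816.19 kip·ft.

M_n ≈ 1820 kip·ft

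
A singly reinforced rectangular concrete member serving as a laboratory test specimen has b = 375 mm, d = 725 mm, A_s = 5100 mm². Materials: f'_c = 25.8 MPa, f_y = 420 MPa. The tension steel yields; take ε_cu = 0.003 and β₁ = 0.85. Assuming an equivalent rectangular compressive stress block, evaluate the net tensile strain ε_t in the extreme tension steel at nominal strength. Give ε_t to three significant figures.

ε_t ≈ 0.00410

a = A_s f_y/(0.85 f'_c b) = 260.47 mm.
β₁ = 0.85, so c = a/β₁ = 260.47/0.85 = 306.44 mm.
From the linear strain diagram with ε_cu = 0.003: ε_t = 0.003 (d − c)/c = 0.003 × (725 − 306.44)/306.44 = 0.00410.
ε_t is between 0.004 and 0.005 — transition zone.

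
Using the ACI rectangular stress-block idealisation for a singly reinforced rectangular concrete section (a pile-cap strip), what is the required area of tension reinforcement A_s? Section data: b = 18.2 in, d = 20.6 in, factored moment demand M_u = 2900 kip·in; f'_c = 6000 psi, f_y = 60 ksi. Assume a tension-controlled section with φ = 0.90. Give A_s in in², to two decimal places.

M_n = M_u/φ = 2900/0.90 = 3222.22 kip·in.
From M_n = 0.85 f'_c a b (d − a/2):
a = d − √(d² − 2M_n/(0.85 f'_c b)) = 20.6 − √(20.6² − 2 × 3222.22/(0.85 × 6 × 18.2)) = 1.760 in.
A_s = 0.85 f'_c a b / f_y = 0.85 × 6 × 1.760 × 18.2 / 60 = 2.723 in².

A_s ≈ 2.72 in²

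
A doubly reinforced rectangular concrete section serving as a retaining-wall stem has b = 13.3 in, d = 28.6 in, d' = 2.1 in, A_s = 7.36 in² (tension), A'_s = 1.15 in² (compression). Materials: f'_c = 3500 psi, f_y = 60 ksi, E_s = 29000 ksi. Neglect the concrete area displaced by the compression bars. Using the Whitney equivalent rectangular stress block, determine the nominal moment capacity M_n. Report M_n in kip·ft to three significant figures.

Assume both steels yield.
a = (A_s − A'_s) f_y/(0.85 f'_c b) = (7.36 − 1.15) × 60/(0.85 × 3.5 × 13.3) = 9.417 in.
c = a/β₁ = 9.417/0.85 = 11.079 in; ε'_s = 0.003(c − d')/c = 0.0024 ≥ ε_y = 0.0021, so the compression steel yields.
M_n = (A_s − A'_s) f_y (d − a/2) + A'_s f_y (d − d') = 372.6 × (28.6 − 4.7085) + 69 × (28.6 − 2.1) = 8902.0 + 1828.5 = 10730.5 kip·in = 10730.5/12 = 894.21 kip·ft.

M_n ≈ 894 kip·ft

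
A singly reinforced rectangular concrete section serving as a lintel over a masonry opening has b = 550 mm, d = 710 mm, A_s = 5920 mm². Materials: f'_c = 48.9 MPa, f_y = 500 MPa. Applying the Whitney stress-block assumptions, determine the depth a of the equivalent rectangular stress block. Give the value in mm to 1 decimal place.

T = A_s f_y = 5920 × 500 = 2960000 N = 2960 kN.
Setting C = 0.85 f'_c a b equal to T: a = 2960000/(0.85 × 48.9 × 550) = 129.5 mm.

a ≈ 129.5 mm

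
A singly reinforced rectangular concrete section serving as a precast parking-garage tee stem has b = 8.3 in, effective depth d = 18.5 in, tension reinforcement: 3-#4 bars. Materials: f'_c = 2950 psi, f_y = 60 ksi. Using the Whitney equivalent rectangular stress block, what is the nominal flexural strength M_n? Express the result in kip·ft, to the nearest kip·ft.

A_s = 3 × 0.2 = 0.6 in².
T = A_s f_y = 0.6 × 60 = 36 kips.
a = T/(0.85 f'_c b) = 36/(0.85 × 2.95 × 8.3) = 1.730 in.
M_n = T(d − a/2) = 36 × (18.5 − 0.865) = 634.9 kip·in = 634.9/12 = 52.91 kip·ft.

M_n ≈ 53 kip·ft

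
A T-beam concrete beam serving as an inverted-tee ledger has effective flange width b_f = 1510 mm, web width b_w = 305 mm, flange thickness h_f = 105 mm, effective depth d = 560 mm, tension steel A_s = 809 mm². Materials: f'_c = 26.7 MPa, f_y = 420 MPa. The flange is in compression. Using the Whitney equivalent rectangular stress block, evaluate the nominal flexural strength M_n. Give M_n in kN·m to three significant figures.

Tension: T = A_s f_y = 809 × 420 = 339780 N.
Try a within the flange: a = T/(0.85 f'_c b_f) = 339780/(0.85 × 26.7 × 1510) = 9.91 mm.
Since a = 9.91 ≤ h_f = 105 mm, the stress block lies entirely in the flange; analyse as a rectangular beam of width b_f.
M_n = T(d − a/2) = 339780 × (560 − 4.955) = 188.59 × 10⁶ N·mm.
M_n = 188.59 kN·m.

M_n ≈ 189 kN·m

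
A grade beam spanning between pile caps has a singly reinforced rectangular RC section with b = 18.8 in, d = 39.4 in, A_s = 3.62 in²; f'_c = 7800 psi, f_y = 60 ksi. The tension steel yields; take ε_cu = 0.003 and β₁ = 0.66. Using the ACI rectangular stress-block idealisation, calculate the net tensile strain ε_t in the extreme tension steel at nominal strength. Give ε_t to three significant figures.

ε_t ≈ 0.0418

a = A_s f_y/(0.85 f'_c b) = 1.743 in.
β₁ = 0.66, so c = a/β₁ = 1.743/0.66 = 2.641 in.
From the linear strain diagram with ε_cu = 0.003: ε_t = 0.003 (d − c)/c = 0.003 × (39.4 − 2.641)/2.641 = 0.0418.
Since ε_t ≥ 0.005, the section is tension-controlled.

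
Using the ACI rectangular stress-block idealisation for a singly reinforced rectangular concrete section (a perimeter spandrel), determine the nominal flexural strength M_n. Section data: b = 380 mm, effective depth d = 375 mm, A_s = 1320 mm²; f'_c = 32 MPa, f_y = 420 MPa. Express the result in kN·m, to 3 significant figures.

T = A_s f_y = 1320 × 420 = 554400 N = 554.4 kN.
From C = T: a = T/(0.85 f'_c b) = 554400/(0.85 × 32 × 380) = 53.64 mm.
M_n = T(d − a/2) = 554.4 kN × (375 − 26.82) mm = 193.03 kN·m.

M_n ≈ 193 kN·m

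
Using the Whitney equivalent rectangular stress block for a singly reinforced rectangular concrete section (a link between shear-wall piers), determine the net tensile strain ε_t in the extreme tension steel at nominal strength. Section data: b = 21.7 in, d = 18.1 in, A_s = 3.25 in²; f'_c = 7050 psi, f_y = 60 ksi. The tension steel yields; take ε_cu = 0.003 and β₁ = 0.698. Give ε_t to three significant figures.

a = A_s f_y/(0.85 f'_c b) = 1.500 in.
β₁ = 0.698, so c = a/β₁ = 1.500/0.698 = 2.149 in.
From the linear strain diagram with ε_cu = 0.003: ε_t = 0.003 (d − c)/c = 0.003 × (18.1 − 2.149)/2.149 = 0.0223.
Since ε_t ≥ 0.005, the section is tension-controlled.

ε_t ≈ 0.0223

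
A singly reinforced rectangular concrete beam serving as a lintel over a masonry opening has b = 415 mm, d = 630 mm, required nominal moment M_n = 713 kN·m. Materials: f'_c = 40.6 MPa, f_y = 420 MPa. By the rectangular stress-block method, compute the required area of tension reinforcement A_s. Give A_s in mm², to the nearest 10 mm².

A_s ≈ 2890 mm²

With M_n = 0.85 f'_c a b (d − a/2), solve the quadratic for a:
a = d − √(d² − 2M_n/(0.85 f'_c b)) = 630 − √(630² − 2 × 713×10⁶/(0.85 × 40.6 × 415)) = 84.72 mm.
A_s = 0.85 f'_c a b / f_y = 0.85 × 40.6 × 84.72 × 415 / 420 = 2888.9 mm².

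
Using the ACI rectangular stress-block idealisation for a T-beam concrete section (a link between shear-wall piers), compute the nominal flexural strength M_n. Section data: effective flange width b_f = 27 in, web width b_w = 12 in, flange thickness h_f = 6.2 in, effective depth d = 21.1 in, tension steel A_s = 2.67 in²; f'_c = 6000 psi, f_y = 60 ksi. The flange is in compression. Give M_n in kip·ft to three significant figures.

M_n ≈ 274 kip·ft

Tension: T = A_s f_y = 2.67 × 60 = 160.2 kips.
Try a within the flange: a = T/(0.85 f'_c b_f) = 160.2/(0.85 × 6 × 27) = 1.163 in.
Since a = 1.163 ≤ h_f = 6.2 in, the stress block lies entirely in the flange; analyse as a rectangular beam of width b_f.
M_n = T(d − a/2) = 160.2 × (21.1 − 0.5815) = 3287.1 kip·in.
M_n = 3287.1/12 = 273.93 kip·ft.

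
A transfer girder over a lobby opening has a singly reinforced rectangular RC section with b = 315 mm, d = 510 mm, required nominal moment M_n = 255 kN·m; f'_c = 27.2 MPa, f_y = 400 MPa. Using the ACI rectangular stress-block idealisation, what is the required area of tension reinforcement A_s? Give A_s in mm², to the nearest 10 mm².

With M_n = 0.85 f'_c a b (d − a/2), solve the quadratic for a:
a = d − √(d² − 2M_n/(0.85 f'_c b)) = 510 − √(510² − 2 × 255×10⁶/(0.85 × 27.2 × 315)) = 74.03 mm.
A_s = 0.85 f'_c a b / f_y = 0.85 × 27.2 × 74.03 × 315 / 400 = 1347.9 mm².

A_s ≈ 1350 mm²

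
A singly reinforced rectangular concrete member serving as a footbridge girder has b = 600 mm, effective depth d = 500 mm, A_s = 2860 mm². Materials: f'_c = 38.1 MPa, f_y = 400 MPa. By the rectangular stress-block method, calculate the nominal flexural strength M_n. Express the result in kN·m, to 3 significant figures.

M_n ≈ 538 kN·m

T = A_s f_y = 2860 × 400 = 1144000 N = 1144 kN.
From C = T: a = T/(0.85 f'_c b) = 1144000/(0.85 × 38.1 × 600) = 58.87 mm.
M_n = T(d − a/2) = 1144 kN × (500 − 29.435) mm = 538.33 kN·m.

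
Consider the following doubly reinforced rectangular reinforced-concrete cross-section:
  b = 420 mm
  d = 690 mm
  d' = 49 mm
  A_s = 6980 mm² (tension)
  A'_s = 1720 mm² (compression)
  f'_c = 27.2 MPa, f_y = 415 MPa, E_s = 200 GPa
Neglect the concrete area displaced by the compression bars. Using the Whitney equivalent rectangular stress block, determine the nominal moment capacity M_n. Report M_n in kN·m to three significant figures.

Assume both tension and compression steel yield.
Net tension couple steel: A_s − A'_s = 5260 mm².
a = (A_s − A'_s) f_y / (0.85 f'_c b) = 2182900/(0.85 × 27.2 × 420) = 224.80 mm.
c = a/β₁ = 224.80/0.85 = 264.47 mm; ε'_s = 0.003(c − d')/c = 0.0024 ≥ f_y/E_s = 0.0021, so compression steel does yield.
M_n = (A_s − A'_s) f_y (d − a/2) + A'_s f_y (d − d') = [2182900 × (690 − 112.4) + 713800 × (690 − 49)] × 10⁻⁶ = 1260.84 + 457.55 = 1718.39 kN·m.

M_n ≈ 1720 kN·m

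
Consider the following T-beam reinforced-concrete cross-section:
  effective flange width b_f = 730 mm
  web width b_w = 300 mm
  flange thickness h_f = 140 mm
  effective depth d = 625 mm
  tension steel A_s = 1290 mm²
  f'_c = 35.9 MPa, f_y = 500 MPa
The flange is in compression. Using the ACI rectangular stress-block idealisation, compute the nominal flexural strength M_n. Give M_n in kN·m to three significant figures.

M_n ≈ 394 kN·m

Tension: T = A_s f_y = 1290 × 500 = 645000 N.
Try a within the flange: a = T/(0.85 f'_c b_f) = 645000/(0.85 × 35.9 × 730) = 28.95 mm.
Since a = 28.95 ≤ h_f = 140 mm, the stress block lies entirely in the flange; analyse as a rectangular beam of width b_f.
M_n = T(d − a/2) = 645000 × (625 − 14.475) = 393.79 × 10⁶ N·mm.
M_n = 393.79 kN·m.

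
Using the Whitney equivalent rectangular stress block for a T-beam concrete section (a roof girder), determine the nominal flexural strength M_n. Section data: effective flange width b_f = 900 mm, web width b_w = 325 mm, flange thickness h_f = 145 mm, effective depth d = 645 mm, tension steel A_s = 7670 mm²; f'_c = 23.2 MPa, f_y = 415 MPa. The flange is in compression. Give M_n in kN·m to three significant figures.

Tension: T = A_s f_y = 7670 × 415 = 3183050 N.
Try a within the flange: a = T/(0.85 f'_c b_f) = 3183050/(0.85 × 23.2 × 900) = 179.35 mm.
a = 179.35 > h_f = 145 mm: the block extends into the web. Split into flange-overhang and web parts.
C_f = 0.85 f'_c (b_f − b_w) h_f = 0.85 × 23.2 × (900 − 325) × 145 = 1644155 N.
Remaining web compression depth: a_w = (T − C_f)/(0.85 f'_c b_w) = (3183050 − 1644155)/(0.85 × 23.2 × 325) = 240.11 mm.
M_n = C_f(d − h_f/2) + (T − C_f)(d − a_w/2) = 1644155 × (645 − 72.5) + 1538895 × (645 − 120.055) = 941.28 + 807.84 = 1749.12 × 10⁶ N·mm.
M_n = 1749.12 kN·m.

M_n ≈ 1750 kN·m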